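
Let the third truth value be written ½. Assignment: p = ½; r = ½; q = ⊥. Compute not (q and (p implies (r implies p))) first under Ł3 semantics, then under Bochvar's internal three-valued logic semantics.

In Ł3: r implies p = ½ implies ½ = ⊤  [min(1, 1−½+½)]
p implies (r implies p) = ½ implies ⊤ = ⊤
q and (p implies (r implies p)) = ⊥ and ⊤ = ⊥
not (q and (p implies (r implies p))) = not ⊥ = ⊤
In Bochvar's internal three-valued logic: r implies p = ½ implies ½ = ½
p implies (r implies p) = ½ implies ½ = ½
q and (p implies (r implies p)) = ⊥ and ½ = ½
not (q and (p implies (r implies p))) = not ½ = ½
They differ because Ł3 and Bochvar's internal three-valued logic treat ½ differently under the binary connectives.

⊤; ½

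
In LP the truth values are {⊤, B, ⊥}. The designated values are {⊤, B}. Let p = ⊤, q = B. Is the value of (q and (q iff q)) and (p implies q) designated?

Yes

q iff q = B iff B = B
q and (q iff q) = B and B = B
p implies q = ⊤ implies B = B
(q and (q iff q)) and (p implies q) = B and B = B
B ∈ {⊤, B}.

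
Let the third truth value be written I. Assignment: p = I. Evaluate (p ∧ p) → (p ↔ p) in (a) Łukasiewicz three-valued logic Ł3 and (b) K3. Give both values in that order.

true; I

In Łukasiewicz three-valued logic Ł3: p ∧ p = I ∧ I = I
p ↔ p = I ↔ I = true  [1 − |½−½|]
(p ∧ p) → (p ↔ p) = I → true = true
In K3: p ∧ p = I ∧ I = I
p ↔ p = I ↔ I = I
(p ∧ p) → (p ↔ p) = I → I = I
They differ because Łukasiewicz three-valued logic Ł3 and K3 treat I differently under implication.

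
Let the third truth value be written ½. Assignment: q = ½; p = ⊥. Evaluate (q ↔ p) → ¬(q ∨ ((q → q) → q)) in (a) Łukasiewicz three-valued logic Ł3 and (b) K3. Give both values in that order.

In Łukasiewicz three-valued logic Ł3: q ↔ p = ½ ↔ ⊥ = ½
q → q = ½ → ½ = ⊤
(q → q) → q = ⊤ → ½ = ½
q ∨ ((q → q) → q) = ½ ∨ ½ = ½
¬(q ∨ ((q → q) → q)) = ¬½ = ½
(q ↔ p) → ¬(q ∨ ((q → q) → q)) = ½ → ½ = ⊤
In K3: q ↔ p = ½ ↔ ⊥ = ½
q → q = ½ → ½ = ½  [¬½ ∨ ½]
(q → q) → q = ½ → ½ = ½
q ∨ ((q → q) → q) = ½ ∨ ½ = ½
¬(q ∨ ((q → q) → q)) = ¬½ = ½
(q ↔ p) → ¬(q ∨ ((q → q) → q)) = ½ → ½ = ½
They differ because Łukasiewicz three-valued logic Ł3 and K3 treat ½ differently under implication.

⊤; ½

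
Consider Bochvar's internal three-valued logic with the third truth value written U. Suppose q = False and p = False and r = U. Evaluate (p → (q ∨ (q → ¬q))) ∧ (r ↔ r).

¬q = ¬False = True
q → ¬q = False → True = True
q ∨ (q → ¬q) = False ∨ True = True
p → (q ∨ (q → ¬q)) = False → True = True
r ↔ r = U ↔ U = U
(p → (q ∨ (q → ¬q))) ∧ (r ↔ r) = True ∧ U = U

U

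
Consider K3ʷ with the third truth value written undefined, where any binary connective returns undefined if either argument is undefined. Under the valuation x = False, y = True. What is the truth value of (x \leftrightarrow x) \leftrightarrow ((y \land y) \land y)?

True

x \leftrightarrow x = False \leftrightarrow False = True
y \land y = True \land True = True
(y \land y) \land y = True \land True = True
(x \leftrightarrow x) \leftrightarrow ((y \land y) \land y) = True \leftrightarrow True = True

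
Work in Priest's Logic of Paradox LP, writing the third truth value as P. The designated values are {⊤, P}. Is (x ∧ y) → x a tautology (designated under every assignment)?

Yes

Every assignment of x, y over {⊤, P, ⊥} gives a value in {⊤, P}.
In particular, with x=P, y=P: (x ∧ y) → x = P.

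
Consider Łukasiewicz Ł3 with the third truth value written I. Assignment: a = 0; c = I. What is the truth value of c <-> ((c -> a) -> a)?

c -> a = I -> 0 = I
(c -> a) -> a = I -> 0 = I
c <-> ((c -> a) -> a) = I <-> I = 1

1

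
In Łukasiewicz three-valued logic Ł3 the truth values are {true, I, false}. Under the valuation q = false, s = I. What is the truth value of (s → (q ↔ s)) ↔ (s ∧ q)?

false

q ↔ s = false ↔ I = I  [1 − |0−½|]
s → (q ↔ s) = I → I = true
s ∧ q = I ∧ false = false
(s → (q ↔ s)) ↔ (s ∧ q) = true ↔ false = false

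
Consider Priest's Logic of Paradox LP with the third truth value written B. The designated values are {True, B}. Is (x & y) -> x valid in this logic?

Every assignment of x, y over {True, B, False} gives a value in {True, B}.
In particular, with x=B, y=B: (x & y) -> x = B.

Yes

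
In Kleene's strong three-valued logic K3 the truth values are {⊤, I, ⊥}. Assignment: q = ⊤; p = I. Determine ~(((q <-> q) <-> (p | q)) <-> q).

⊥

q <-> q = ⊤ <-> ⊤ = ⊤
p | q = I | ⊤ = ⊤
(q <-> q) <-> (p | q) = ⊤ <-> ⊤ = ⊤
((q <-> q) <-> (p | q)) <-> q = ⊤ <-> ⊤ = ⊤
~(((q <-> q) <-> (p | q)) <-> q) = ~⊤ = ⊥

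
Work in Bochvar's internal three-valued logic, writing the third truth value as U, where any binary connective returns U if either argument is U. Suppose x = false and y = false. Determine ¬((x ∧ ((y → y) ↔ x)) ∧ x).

y → y = false → false = true
(y → y) ↔ x = true ↔ false = false
x ∧ ((y → y) ↔ x) = false ∧ false = false
(x ∧ ((y → y) ↔ x)) ∧ x = false ∧ false = false
¬((x ∧ ((y → y) ↔ x)) ∧ x) = ¬false = true

true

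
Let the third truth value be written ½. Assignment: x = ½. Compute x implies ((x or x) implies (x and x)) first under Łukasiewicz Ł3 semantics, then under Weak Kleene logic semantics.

True; ½

In Łukasiewicz Ł3: x or x = ½ or ½ = ½
x and x = ½ and ½ = ½
(x or x) implies (x and x) = ½ implies ½ = True  [min(1, 1−½+½)]
x implies ((x or x) implies (x and x)) = ½ implies True = True
In Weak Kleene logic: x or x = ½ or ½ = ½
x and x = ½ and ½ = ½
(x or x) implies (x and x) = ½ implies ½ = ½  [any arg is the third value ⇒ result is the third value]
x implies ((x or x) implies (x and x)) = ½ implies ½ = ½
They differ because Łukasiewicz Ł3 and Weak Kleene logic treat ½ differently under the binary connectives.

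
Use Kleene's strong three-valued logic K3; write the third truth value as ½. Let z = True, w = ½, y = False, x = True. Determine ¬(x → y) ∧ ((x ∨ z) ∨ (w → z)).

x → y = True → False = False
¬(x → y) = ¬False = True
x ∨ z = True ∨ True = True
w → z = ½ → True = True  [¬½ ∨ True]
(x ∨ z) ∨ (w → z) = True ∨ True = True
¬(x → y) ∧ ((x ∨ z) ∨ (w → z)) = True ∧ True = True

True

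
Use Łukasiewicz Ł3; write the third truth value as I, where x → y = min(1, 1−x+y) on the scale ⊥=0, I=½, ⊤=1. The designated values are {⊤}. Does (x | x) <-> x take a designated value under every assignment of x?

Yes

Every assignment of x over {⊤, I, ⊥} gives a value in {⊤}.
In particular, with x=I: (x | x) <-> x = ⊤.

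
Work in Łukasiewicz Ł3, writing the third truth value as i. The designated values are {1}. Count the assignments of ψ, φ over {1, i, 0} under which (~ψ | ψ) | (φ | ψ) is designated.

Of the 9 assignments, 7 give a value in {1}.

7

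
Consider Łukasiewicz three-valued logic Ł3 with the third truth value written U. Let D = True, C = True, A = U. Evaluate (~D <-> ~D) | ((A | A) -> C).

True

~D = ~True = False
~D = ~True = False
~D <-> ~D = False <-> False = True
A | A = U | U = U
(A | A) -> C = U -> True = True
(~D <-> ~D) | ((A | A) -> C) = True | True = True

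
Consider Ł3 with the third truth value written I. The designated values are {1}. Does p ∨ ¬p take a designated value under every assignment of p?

No

Countermodel: p=I gives I, which is not designated.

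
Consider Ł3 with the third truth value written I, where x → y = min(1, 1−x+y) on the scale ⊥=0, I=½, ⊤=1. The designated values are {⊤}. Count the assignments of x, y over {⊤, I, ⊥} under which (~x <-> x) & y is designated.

Designated under: (x=I, y=⊤).

1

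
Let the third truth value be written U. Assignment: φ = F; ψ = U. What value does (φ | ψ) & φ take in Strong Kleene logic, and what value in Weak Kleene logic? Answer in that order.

F; U

In Strong Kleene logic: φ | ψ = F | U = U
(φ | ψ) & φ = U & F = F
In Weak Kleene logic: φ | ψ = F | U = U
(φ | ψ) & φ = U & F = U
They differ because Strong Kleene logic and Weak Kleene logic treat U differently under the binary connectives.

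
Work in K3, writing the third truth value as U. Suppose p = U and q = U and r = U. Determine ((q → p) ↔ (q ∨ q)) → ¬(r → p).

U

q → p = U → U = U  [¬U ∨ U]
q ∨ q = U ∨ U = U
(q → p) ↔ (q ∨ q) = U ↔ U = U
r → p = U → U = U
¬(r → p) = ¬U = U
((q → p) ↔ (q ∨ q)) → ¬(r → p) = U → U = U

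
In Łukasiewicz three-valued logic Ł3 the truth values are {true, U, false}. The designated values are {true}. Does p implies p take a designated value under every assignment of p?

Every assignment of p over {true, U, false} gives a value in {true}.
In particular, with p=U: p implies p = true.

Yes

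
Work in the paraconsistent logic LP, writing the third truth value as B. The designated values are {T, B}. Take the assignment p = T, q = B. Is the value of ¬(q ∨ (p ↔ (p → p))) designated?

No

p → p = T → T = T
p ↔ (p → p) = T ↔ T = T
q ∨ (p ↔ (p → p)) = B ∨ T = T
¬(q ∨ (p ↔ (p → p))) = ¬T = F
F ∉ {T, B}.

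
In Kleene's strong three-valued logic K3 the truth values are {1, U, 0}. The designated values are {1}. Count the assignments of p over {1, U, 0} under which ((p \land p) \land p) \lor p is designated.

1

p=1: 1 ✓
p=U: U ·
p=0: 0 ·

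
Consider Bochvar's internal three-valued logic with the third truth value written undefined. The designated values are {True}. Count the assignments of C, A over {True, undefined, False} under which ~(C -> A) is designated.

Designated under: (C=True, A=False).

1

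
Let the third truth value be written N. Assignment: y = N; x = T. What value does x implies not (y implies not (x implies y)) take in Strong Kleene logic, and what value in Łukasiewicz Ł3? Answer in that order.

N; F

In Strong Kleene logic: x implies y = T implies N = N  [not T or N]
not (x implies y) = not N = N
y implies not (x implies y) = N implies N = N
not (y implies not (x implies y)) = not N = N
x implies not (y implies not (x implies y)) = T implies N = N
In Łukasiewicz Ł3: x implies y = T implies N = N
not (x implies y) = not N = N
y implies not (x implies y) = N implies N = T
not (y implies not (x implies y)) = not T = F
x implies not (y implies not (x implies y)) = T implies F = F
They differ because Strong Kleene logic and Łukasiewicz Ł3 treat N differently under implication.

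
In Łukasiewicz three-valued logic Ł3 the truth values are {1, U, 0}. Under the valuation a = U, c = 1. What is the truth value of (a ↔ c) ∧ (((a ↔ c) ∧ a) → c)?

U

a ↔ c = U ↔ 1 = U  [1 − |½−1|]
a ↔ c = U ↔ 1 = U
(a ↔ c) ∧ a = U ∧ U = U
((a ↔ c) ∧ a) → c = U → 1 = 1
(a ↔ c) ∧ (((a ↔ c) ∧ a) → c) = U ∧ 1 = U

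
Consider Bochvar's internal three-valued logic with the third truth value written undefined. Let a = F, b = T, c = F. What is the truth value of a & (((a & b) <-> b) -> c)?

a & b = F & T = F
(a & b) <-> b = F <-> T = F
((a & b) <-> b) -> c = F -> F = T
a & (((a & b) <-> b) -> c) = F & T = F

F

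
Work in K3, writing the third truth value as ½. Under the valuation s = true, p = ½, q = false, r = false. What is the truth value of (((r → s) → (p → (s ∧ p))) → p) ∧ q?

r → s = false → true = true
s ∧ p = true ∧ ½ = ½
p → (s ∧ p) = ½ → ½ = ½
(r → s) → (p → (s ∧ p)) = true → ½ = ½
((r → s) → (p → (s ∧ p))) → p = ½ → ½ = ½
(((r → s) → (p → (s ∧ p))) → p) ∧ q = ½ ∧ false = false

false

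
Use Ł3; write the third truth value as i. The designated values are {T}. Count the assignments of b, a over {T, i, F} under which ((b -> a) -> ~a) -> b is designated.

Of the 9 assignments, 6 give a value in {T}.

6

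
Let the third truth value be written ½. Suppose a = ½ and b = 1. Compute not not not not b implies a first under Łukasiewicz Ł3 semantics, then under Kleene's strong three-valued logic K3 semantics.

½; ½

In Łukasiewicz Ł3: not b = not 1 = 0
not not b = not 0 = 1
not not not b = not 1 = 0
not not not not b = not 0 = 1
not not not not b implies a = 1 implies ½ = ½
In Kleene's strong three-valued logic K3: not b = not 1 = 0
not not b = not 0 = 1
not not not b = not 1 = 0
not not not not b = not 0 = 1
not not not not b implies a = 1 implies ½ = ½  [not 1 or ½]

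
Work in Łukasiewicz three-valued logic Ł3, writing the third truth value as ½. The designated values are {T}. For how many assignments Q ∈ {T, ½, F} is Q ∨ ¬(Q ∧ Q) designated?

2

Q=T: T ✓
Q=½: ½ ·
Q=F: T ✓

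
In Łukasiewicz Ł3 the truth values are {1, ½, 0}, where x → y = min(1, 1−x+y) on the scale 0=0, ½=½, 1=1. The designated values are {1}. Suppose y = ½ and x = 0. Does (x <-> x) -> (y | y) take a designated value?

x <-> x = 0 <-> 0 = 1
y | y = ½ | ½ = ½
(x <-> x) -> (y | y) = 1 -> ½ = ½  [min(1, 1−1+½)]
½ ∉ {1}.

No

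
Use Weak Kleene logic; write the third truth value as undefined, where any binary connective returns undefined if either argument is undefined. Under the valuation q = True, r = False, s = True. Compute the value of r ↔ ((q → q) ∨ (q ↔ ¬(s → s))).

q → q = True → True = True
s → s = True → True = True
¬(s → s) = ¬True = False
q ↔ ¬(s → s) = True ↔ False = False
(q → q) ∨ (q ↔ ¬(s → s)) = True ∨ False = True
r ↔ ((q → q) ∨ (q ↔ ¬(s → s))) = False ↔ True = False

False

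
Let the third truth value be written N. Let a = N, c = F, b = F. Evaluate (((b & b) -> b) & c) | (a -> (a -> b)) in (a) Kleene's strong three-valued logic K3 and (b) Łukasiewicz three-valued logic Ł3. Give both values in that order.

In Kleene's strong three-valued logic K3: b & b = F & F = F
(b & b) -> b = F -> F = T
((b & b) -> b) & c = T & F = F
a -> b = N -> F = N  [~N | F]
a -> (a -> b) = N -> N = N
(((b & b) -> b) & c) | (a -> (a -> b)) = F | N = N
In Łukasiewicz three-valued logic Ł3: b & b = F & F = F
(b & b) -> b = F -> F = T
((b & b) -> b) & c = T & F = F
a -> b = N -> F = N  [min(1, 1−½+0)]
a -> (a -> b) = N -> N = T
(((b & b) -> b) & c) | (a -> (a -> b)) = F | T = T
They differ because Kleene's strong three-valued logic K3 and Łukasiewicz three-valued logic Ł3 treat N differently under implication.

N; T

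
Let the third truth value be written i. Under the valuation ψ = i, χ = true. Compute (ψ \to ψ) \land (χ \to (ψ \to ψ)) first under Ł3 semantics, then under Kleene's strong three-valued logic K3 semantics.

In Ł3: ψ \to ψ = i \to i = true  [min(1, 1−½+½)]
ψ \to ψ = i \to i = true
χ \to (ψ \to ψ) = true \to true = true
(ψ \to ψ) \land (χ \to (ψ \to ψ)) = true \land true = true
In Kleene's strong three-valued logic K3: ψ \to ψ = i \to i = i
ψ \to ψ = i \to i = i
χ \to (ψ \to ψ) = true \to i = i
(ψ \to ψ) \land (χ \to (ψ \to ψ)) = i \land i = i
They differ because Ł3 and Kleene's strong three-valued logic K3 treat i differently under implication.

true; i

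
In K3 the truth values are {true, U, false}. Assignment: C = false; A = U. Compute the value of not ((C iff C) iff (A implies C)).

C iff C = false iff false = true
A implies C = U implies false = U  [not U or false]
(C iff C) iff (A implies C) = true iff U = U
not ((C iff C) iff (A implies C)) = not U = U

U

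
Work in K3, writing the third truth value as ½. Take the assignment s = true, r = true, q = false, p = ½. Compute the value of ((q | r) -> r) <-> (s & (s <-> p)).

q | r = false | true = true
(q | r) -> r = true -> true = true
s <-> p = true <-> ½ = ½
s & (s <-> p) = true & ½ = ½
((q | r) -> r) <-> (s & (s <-> p)) = true <-> ½ = ½

½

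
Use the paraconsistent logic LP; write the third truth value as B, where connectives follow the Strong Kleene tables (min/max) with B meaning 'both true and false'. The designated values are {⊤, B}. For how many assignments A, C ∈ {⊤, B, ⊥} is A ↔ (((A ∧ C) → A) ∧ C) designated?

Of the 9 assignments, 7 give a value in {⊤, B}.

7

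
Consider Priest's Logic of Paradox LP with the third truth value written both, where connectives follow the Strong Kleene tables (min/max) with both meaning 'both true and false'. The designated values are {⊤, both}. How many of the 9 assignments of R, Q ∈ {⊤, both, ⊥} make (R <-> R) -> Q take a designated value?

Of the 9 assignments, 7 give a value in {⊤, both}.

7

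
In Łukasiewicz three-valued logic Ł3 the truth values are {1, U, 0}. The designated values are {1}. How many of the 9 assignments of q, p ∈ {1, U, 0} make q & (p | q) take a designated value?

3

Designated under: (q=1, p=1); (q=1, p=U); (q=1, p=0).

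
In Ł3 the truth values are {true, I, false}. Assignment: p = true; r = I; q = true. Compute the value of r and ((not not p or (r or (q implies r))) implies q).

not p = not true = false
not not p = not false = true
q implies r = true implies I = I  [min(1, 1−1+½)]
r or (q implies r) = I or I = I
not not p or (r or (q implies r)) = true or I = true
(not not p or (r or (q implies r))) implies q = true implies true = true
r and ((not not p or (r or (q implies r))) implies q) = I and true = I

I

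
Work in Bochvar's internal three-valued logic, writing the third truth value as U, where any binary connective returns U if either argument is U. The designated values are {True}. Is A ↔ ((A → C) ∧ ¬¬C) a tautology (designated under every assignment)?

No

Countermodel: A=True, C=U gives U, which is not designated.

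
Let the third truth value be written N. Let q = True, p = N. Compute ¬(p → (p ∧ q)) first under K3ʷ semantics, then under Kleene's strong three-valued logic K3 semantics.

N; N

In K3ʷ: p ∧ q = N ∧ True = N
p → (p ∧ q) = N → N = N  [any arg is the third value ⇒ result is the third value]
¬(p → (p ∧ q)) = ¬N = N
In Kleene's strong three-valued logic K3: p ∧ q = N ∧ True = N
p → (p ∧ q) = N → N = N
¬(p → (p ∧ q)) = ¬N = N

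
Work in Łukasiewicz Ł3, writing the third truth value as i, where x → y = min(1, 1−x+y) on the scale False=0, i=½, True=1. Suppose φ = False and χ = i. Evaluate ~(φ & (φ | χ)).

True

φ | χ = False | i = i
φ & (φ | χ) = False & i = False
~(φ & (φ | χ)) = ~False = True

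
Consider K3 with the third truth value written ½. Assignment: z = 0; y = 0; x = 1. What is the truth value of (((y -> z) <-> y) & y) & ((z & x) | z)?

0

y -> z = 0 -> 0 = 1
(y -> z) <-> y = 1 <-> 0 = 0
((y -> z) <-> y) & y = 0 & 0 = 0
z & x = 0 & 1 = 0
(z & x) | z = 0 | 0 = 0
(((y -> z) <-> y) & y) & ((z & x) | z) = 0 & 0 = 0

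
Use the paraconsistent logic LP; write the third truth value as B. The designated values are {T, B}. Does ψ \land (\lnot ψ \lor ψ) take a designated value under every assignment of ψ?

Countermodel: ψ=F gives F, which is not designated.

No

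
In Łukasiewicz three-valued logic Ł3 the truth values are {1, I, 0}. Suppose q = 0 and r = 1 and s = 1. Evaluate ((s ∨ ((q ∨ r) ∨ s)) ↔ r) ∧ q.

q ∨ r = 0 ∨ 1 = 1
(q ∨ r) ∨ s = 1 ∨ 1 = 1
s ∨ ((q ∨ r) ∨ s) = 1 ∨ 1 = 1
(s ∨ ((q ∨ r) ∨ s)) ↔ r = 1 ↔ 1 = 1
((s ∨ ((q ∨ r) ∨ s)) ↔ r) ∧ q = 1 ∧ 0 = 0

0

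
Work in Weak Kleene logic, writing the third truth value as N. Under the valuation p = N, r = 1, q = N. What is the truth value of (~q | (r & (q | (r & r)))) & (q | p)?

N

~q = ~N = N
r & r = 1 & 1 = 1
q | (r & r) = N | 1 = N
r & (q | (r & r)) = 1 & N = N
~q | (r & (q | (r & r))) = N | N = N
q | p = N | N = N
(~q | (r & (q | (r & r)))) & (q | p) = N & N = N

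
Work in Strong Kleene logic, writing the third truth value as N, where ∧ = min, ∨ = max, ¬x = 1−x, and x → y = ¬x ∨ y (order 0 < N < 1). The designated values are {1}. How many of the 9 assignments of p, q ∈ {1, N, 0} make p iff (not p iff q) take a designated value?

2

Designated under: (p=1, q=0); (p=0, q=0).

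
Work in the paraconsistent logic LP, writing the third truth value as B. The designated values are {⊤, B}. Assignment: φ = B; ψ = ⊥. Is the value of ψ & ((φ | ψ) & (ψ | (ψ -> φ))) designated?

φ | ψ = B | ⊥ = B
ψ -> φ = ⊥ -> B = ⊤  [~⊥ | B]
ψ | (ψ -> φ) = ⊥ | ⊤ = ⊤
(φ | ψ) & (ψ | (ψ -> φ)) = B & ⊤ = B
ψ & ((φ | ψ) & (ψ | (ψ -> φ))) = ⊥ & B = ⊥
⊥ ∉ {⊤, B}.

No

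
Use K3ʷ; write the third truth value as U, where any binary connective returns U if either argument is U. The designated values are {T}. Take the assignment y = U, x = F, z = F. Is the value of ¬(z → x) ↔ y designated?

z → x = F → F = T
¬(z → x) = ¬T = F
¬(z → x) ↔ y = F ↔ U = U
U ∉ {T}.

No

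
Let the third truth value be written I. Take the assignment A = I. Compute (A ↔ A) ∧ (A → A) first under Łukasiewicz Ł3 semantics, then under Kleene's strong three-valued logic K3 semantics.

In Łukasiewicz Ł3: A ↔ A = I ↔ I = True  [1 − |½−½|]
A → A = I → I = True
(A ↔ A) ∧ (A → A) = True ∧ True = True
In Kleene's strong three-valued logic K3: A ↔ A = I ↔ I = I
A → A = I → I = I
(A ↔ A) ∧ (A → A) = I ∧ I = I
They differ because Łukasiewicz Ł3 and Kleene's strong three-valued logic K3 treat I differently under implication.

True; I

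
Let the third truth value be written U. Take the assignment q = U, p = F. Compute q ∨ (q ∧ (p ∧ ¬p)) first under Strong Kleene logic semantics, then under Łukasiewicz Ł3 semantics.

In Strong Kleene logic: ¬p = ¬F = T
p ∧ ¬p = F ∧ T = F
q ∧ (p ∧ ¬p) = U ∧ F = F
q ∨ (q ∧ (p ∧ ¬p)) = U ∨ F = U
In Łukasiewicz Ł3: ¬p = ¬F = T
p ∧ ¬p = F ∧ T = F
q ∧ (p ∧ ¬p) = U ∧ F = F
q ∨ (q ∧ (p ∧ ¬p)) = U ∨ F = U

U; U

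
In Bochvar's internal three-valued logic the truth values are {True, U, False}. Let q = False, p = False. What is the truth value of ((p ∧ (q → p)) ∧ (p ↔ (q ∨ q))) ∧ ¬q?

False

q → p = False → False = True
p ∧ (q → p) = False ∧ True = False
q ∨ q = False ∨ False = False
p ↔ (q ∨ q) = False ↔ False = True
(p ∧ (q → p)) ∧ (p ↔ (q ∨ q)) = False ∧ True = False
¬q = ¬False = True
((p ∧ (q → p)) ∧ (p ↔ (q ∨ q))) ∧ ¬q = False ∧ True = False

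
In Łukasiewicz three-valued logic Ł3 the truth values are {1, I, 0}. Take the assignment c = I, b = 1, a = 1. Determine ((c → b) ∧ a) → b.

c → b = I → 1 = 1
(c → b) ∧ a = 1 ∧ 1 = 1
((c → b) ∧ a) → b = 1 → 1 = 1

1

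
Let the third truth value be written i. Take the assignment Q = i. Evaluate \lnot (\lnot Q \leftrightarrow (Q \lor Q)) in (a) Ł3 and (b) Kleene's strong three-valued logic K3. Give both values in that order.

In Ł3: \lnot Q = \lnot i = i
Q \lor Q = i \lor i = i
\lnot Q \leftrightarrow (Q \lor Q) = i \leftrightarrow i = T
\lnot (\lnot Q \leftrightarrow (Q \lor Q)) = \lnot T = F
In Kleene's strong three-valued logic K3: \lnot Q = \lnot i = i
Q \lor Q = i \lor i = i
\lnot Q \leftrightarrow (Q \lor Q) = i \leftrightarrow i = i
\lnot (\lnot Q \leftrightarrow (Q \lor Q)) = \lnot i = i
They differ because Ł3 and Kleene's strong three-valued logic K3 treat i differently under implication.

F; i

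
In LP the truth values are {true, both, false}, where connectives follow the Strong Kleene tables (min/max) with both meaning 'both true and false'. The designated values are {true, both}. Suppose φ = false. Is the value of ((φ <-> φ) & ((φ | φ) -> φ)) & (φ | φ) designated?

φ <-> φ = false <-> false = true
φ | φ = false | false = false
(φ | φ) -> φ = false -> false = true
(φ <-> φ) & ((φ | φ) -> φ) = true & true = true
φ | φ = false | false = false
((φ <-> φ) & ((φ | φ) -> φ)) & (φ | φ) = true & false = false
false ∉ {true, both}.

No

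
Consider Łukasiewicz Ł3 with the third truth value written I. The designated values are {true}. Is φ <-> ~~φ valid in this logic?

Yes

Every assignment of φ over {true, I, false} gives a value in {true}.
In particular, with φ=I: φ <-> ~~φ = true.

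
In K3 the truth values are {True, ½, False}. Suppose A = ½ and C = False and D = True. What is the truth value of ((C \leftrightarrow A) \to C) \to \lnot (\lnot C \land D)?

C \leftrightarrow A = False \leftrightarrow ½ = ½
(C \leftrightarrow A) \to C = ½ \to False = ½
\lnot C = \lnot False = True
\lnot C \land D = True \land True = True
\lnot (\lnot C \land D) = \lnot True = False
((C \leftrightarrow A) \to C) \to \lnot (\lnot C \land D) = ½ \to False = ½

½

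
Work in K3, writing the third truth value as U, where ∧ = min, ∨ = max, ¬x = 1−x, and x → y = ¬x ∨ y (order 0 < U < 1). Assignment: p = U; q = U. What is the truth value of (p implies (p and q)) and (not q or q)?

U

p and q = U and U = U
p implies (p and q) = U implies U = U  [not U or U]
not q = not U = U
not q or q = U or U = U
(p implies (p and q)) and (not q or q) = U and U = U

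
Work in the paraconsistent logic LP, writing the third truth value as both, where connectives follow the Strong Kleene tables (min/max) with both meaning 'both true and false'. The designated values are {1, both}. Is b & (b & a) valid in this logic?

Countermodel: b=1, a=0 gives 0, which is not designated.

No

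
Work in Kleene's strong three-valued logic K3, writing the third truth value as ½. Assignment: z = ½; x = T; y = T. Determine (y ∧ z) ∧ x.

y ∧ z = T ∧ ½ = ½
(y ∧ z) ∧ x = ½ ∧ T = ½

½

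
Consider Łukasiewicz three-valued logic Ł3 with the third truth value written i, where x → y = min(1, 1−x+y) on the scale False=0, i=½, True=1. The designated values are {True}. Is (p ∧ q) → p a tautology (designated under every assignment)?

Yes

Every assignment of p, q over {True, i, False} gives a value in {True}.
In particular, with p=i, q=i: (p ∧ q) → p = True.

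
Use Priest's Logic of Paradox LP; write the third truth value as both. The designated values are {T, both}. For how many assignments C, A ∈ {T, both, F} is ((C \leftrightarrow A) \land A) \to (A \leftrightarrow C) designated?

9

Of the 9 assignments, 9 give a value in {T, both}.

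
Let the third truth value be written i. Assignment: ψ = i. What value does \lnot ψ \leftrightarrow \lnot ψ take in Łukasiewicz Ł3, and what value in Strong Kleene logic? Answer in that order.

In Łukasiewicz Ł3: \lnot ψ = \lnot i = i
\lnot ψ = \lnot i = i
\lnot ψ \leftrightarrow \lnot ψ = i \leftrightarrow i = True  [1 − |½−½|]
In Strong Kleene logic: \lnot ψ = \lnot i = i
\lnot ψ = \lnot i = i
\lnot ψ \leftrightarrow \lnot ψ = i \leftrightarrow i = i
They differ because Łukasiewicz Ł3 and Strong Kleene logic treat i differently under implication.

True; i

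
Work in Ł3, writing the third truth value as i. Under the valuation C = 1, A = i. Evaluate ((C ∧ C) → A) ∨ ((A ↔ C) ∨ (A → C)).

C ∧ C = 1 ∧ 1 = 1
(C ∧ C) → A = 1 → i = i  [min(1, 1−1+½)]
A ↔ C = i ↔ 1 = i
A → C = i → 1 = 1
(A ↔ C) ∨ (A → C) = i ∨ 1 = 1
((C ∧ C) → A) ∨ ((A ↔ C) ∨ (A → C)) = i ∨ 1 = 1

1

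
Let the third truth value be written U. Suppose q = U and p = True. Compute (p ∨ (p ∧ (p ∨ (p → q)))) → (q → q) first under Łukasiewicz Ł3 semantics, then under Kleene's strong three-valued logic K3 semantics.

True; U

In Łukasiewicz Ł3: p → q = True → U = U  [min(1, 1−1+½)]
p ∨ (p → q) = True ∨ U = True
p ∧ (p ∨ (p → q)) = True ∧ True = True
p ∨ (p ∧ (p ∨ (p → q))) = True ∨ True = True
q → q = U → U = True
(p ∨ (p ∧ (p ∨ (p → q)))) → (q → q) = True → True = True
In Kleene's strong three-valued logic K3: p → q = True → U = U  [¬True ∨ U]
p ∨ (p → q) = True ∨ U = True
p ∧ (p ∨ (p → q)) = True ∧ True = True
p ∨ (p ∧ (p ∨ (p → q))) = True ∨ True = True
q → q = U → U = U
(p ∨ (p ∧ (p ∨ (p → q)))) → (q → q) = True → U = U
They differ because Łukasiewicz Ł3 and Kleene's strong three-valued logic K3 treat U differently under implication.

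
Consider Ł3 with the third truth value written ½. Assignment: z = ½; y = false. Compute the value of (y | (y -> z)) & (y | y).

y -> z = false -> ½ = true  [min(1, 1−0+½)]
y | (y -> z) = false | true = true
y | y = false | false = false
(y | (y -> z)) & (y | y) = true & false = false

false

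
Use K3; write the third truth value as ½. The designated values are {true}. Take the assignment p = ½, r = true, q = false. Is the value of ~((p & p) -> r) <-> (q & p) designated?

p & p = ½ & ½ = ½
(p & p) -> r = ½ -> true = true  [~½ | true]
~((p & p) -> r) = ~true = false
q & p = false & ½ = false
~((p & p) -> r) <-> (q & p) = false <-> false = true
true ∈ {true}.

Yes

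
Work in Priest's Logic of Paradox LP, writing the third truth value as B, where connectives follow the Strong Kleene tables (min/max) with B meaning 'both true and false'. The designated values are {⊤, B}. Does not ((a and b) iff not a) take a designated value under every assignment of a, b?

No

Countermodel: a=⊤, b=⊥ gives ⊥, which is not designated.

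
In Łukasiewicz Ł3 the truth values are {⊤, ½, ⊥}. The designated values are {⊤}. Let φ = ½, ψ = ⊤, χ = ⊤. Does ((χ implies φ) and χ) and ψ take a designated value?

No

χ implies φ = ⊤ implies ½ = ½  [min(1, 1−1+½)]
(χ implies φ) and χ = ½ and ⊤ = ½
((χ implies φ) and χ) and ψ = ½ and ⊤ = ½
½ ∉ {⊤}.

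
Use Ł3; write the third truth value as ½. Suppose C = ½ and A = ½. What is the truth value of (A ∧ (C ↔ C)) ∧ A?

½

C ↔ C = ½ ↔ ½ = 1  [1 − |½−½|]
A ∧ (C ↔ C) = ½ ∧ 1 = ½
(A ∧ (C ↔ C)) ∧ A = ½ ∧ ½ = ½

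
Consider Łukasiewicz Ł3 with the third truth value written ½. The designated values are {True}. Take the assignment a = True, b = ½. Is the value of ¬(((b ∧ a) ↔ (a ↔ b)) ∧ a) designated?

No

b ∧ a = ½ ∧ True = ½
a ↔ b = True ↔ ½ = ½
(b ∧ a) ↔ (a ↔ b) = ½ ↔ ½ = True
((b ∧ a) ↔ (a ↔ b)) ∧ a = True ∧ True = True
¬(((b ∧ a) ↔ (a ↔ b)) ∧ a) = ¬True = False
False ∉ {True}.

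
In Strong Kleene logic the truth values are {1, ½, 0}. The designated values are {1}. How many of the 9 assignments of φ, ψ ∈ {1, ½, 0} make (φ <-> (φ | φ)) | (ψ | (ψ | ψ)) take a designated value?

7

Of the 9 assignments, 7 give a value in {1}.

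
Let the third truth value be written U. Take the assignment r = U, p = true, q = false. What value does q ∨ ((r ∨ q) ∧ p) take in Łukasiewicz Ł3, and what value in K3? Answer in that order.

U; U

In Łukasiewicz Ł3: r ∨ q = U ∨ false = U
(r ∨ q) ∧ p = U ∧ true = U
q ∨ ((r ∨ q) ∧ p) = false ∨ U = U
In K3: r ∨ q = U ∨ false = U
(r ∨ q) ∧ p = U ∧ true = U
q ∨ ((r ∨ q) ∧ p) = false ∨ U = U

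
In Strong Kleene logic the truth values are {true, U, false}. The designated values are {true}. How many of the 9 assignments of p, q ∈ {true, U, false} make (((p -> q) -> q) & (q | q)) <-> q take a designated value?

6

Of the 9 assignments, 6 give a value in {true}.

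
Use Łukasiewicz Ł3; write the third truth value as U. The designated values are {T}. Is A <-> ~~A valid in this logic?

Every assignment of A over {T, U, F} gives a value in {T}.
In particular, with A=U: A <-> ~~A = T.

Yes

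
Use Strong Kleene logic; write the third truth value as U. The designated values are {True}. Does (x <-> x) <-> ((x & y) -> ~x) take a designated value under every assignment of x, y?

No

Countermodel: x=True, y=True gives False, which is not designated.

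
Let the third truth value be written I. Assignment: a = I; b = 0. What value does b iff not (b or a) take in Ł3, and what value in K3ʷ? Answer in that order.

In Ł3: b or a = 0 or I = I
not (b or a) = not I = I
b iff not (b or a) = 0 iff I = I  [1 − |0−½|]
In K3ʷ: b or a = 0 or I = I
not (b or a) = not I = I
b iff not (b or a) = 0 iff I = I

I; I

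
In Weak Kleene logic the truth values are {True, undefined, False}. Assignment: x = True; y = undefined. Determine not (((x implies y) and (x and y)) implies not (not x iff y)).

x implies y = True implies undefined = undefined  [any arg is the third value ⇒ result is the third value]
x and y = True and undefined = undefined
(x implies y) and (x and y) = undefined and undefined = undefined
not x = not True = False
not x iff y = False iff undefined = undefined
not (not x iff y) = not undefined = undefined
((x implies y) and (x and y)) implies not (not x iff y) = undefined implies undefined = undefined
not (((x implies y) and (x and y)) implies not (not x iff y)) = not undefined = undefined

undefined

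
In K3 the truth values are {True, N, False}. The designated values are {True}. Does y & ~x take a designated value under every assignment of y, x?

Countermodel: y=True, x=True gives False, which is not designated.

No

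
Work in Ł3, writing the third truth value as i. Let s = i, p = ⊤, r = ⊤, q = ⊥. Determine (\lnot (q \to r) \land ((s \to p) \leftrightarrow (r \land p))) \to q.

q \to r = ⊥ \to ⊤ = ⊤
\lnot (q \to r) = \lnot ⊤ = ⊥
s \to p = i \to ⊤ = ⊤
r \land p = ⊤ \land ⊤ = ⊤
(s \to p) \leftrightarrow (r \land p) = ⊤ \leftrightarrow ⊤ = ⊤
\lnot (q \to r) \land ((s \to p) \leftrightarrow (r \land p)) = ⊥ \land ⊤ = ⊥
(\lnot (q \to r) \land ((s \to p) \leftrightarrow (r \land p))) \to q = ⊥ \to ⊥ = ⊤

⊤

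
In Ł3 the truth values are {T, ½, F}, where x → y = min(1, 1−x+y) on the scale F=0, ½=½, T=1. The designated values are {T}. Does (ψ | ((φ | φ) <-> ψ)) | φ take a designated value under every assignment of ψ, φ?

Countermodel: ψ=½, φ=F gives ½, which is not designated.

No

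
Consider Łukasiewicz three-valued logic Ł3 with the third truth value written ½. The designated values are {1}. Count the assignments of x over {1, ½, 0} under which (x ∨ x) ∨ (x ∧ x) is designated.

1

x=1: 1 ✓
x=½: ½ ·
x=0: 0 ·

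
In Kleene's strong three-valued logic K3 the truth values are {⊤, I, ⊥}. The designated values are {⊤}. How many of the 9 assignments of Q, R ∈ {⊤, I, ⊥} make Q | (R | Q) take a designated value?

Of the 9 assignments, 5 give a value in {⊤}.

5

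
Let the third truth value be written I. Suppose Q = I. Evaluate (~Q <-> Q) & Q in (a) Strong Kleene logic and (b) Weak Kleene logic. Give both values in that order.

I; I

In Strong Kleene logic: ~Q = ~I = I
~Q <-> Q = I <-> I = I
(~Q <-> Q) & Q = I & I = I
In Weak Kleene logic: ~Q = ~I = I
~Q <-> Q = I <-> I = I
(~Q <-> Q) & Q = I & I = I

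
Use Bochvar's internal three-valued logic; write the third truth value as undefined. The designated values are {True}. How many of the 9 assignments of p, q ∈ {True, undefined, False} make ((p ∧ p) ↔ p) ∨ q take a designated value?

4

Designated under: (p=True, q=True); (p=True, q=False); (p=False, q=True); (p=False, q=False).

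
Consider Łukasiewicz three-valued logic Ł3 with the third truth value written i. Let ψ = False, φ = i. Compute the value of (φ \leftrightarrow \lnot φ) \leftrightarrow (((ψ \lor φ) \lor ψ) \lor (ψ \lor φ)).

\lnot φ = \lnot i = i
φ \leftrightarrow \lnot φ = i \leftrightarrow i = True
ψ \lor φ = False \lor i = i
(ψ \lor φ) \lor ψ = i \lor False = i
ψ \lor φ = False \lor i = i
((ψ \lor φ) \lor ψ) \lor (ψ \lor φ) = i \lor i = i
(φ \leftrightarrow \lnot φ) \leftrightarrow (((ψ \lor φ) \lor ψ) \lor (ψ \lor φ)) = True \leftrightarrow i = i

i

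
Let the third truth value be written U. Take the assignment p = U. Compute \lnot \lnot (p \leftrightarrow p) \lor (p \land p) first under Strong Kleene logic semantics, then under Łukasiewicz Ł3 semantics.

In Strong Kleene logic: p \leftrightarrow p = U \leftrightarrow U = U
\lnot (p \leftrightarrow p) = \lnot U = U
\lnot \lnot (p \leftrightarrow p) = \lnot U = U
p \land p = U \land U = U
\lnot \lnot (p \leftrightarrow p) \lor (p \land p) = U \lor U = U
In Łukasiewicz Ł3: p \leftrightarrow p = U \leftrightarrow U = True  [1 − |½−½|]
\lnot (p \leftrightarrow p) = \lnot True = False
\lnot \lnot (p \leftrightarrow p) = \lnot False = True
p \land p = U \land U = U
\lnot \lnot (p \leftrightarrow p) \lor (p \land p) = True \lor U = True
They differ because Strong Kleene logic and Łukasiewicz Ł3 treat U differently under implication.

U; True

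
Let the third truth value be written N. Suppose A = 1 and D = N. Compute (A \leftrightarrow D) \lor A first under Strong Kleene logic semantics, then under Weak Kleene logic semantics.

In Strong Kleene logic: A \leftrightarrow D = 1 \leftrightarrow N = N
(A \leftrightarrow D) \lor A = N \lor 1 = 1
In Weak Kleene logic: A \leftrightarrow D = 1 \leftrightarrow N = N
(A \leftrightarrow D) \lor A = N \lor 1 = N
They differ because Strong Kleene logic and Weak Kleene logic treat N differently under the binary connectives.

1; N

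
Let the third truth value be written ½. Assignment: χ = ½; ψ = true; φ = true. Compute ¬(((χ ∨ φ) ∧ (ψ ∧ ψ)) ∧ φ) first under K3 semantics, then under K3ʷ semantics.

In K3: χ ∨ φ = ½ ∨ true = true
ψ ∧ ψ = true ∧ true = true
(χ ∨ φ) ∧ (ψ ∧ ψ) = true ∧ true = true
((χ ∨ φ) ∧ (ψ ∧ ψ)) ∧ φ = true ∧ true = true
¬(((χ ∨ φ) ∧ (ψ ∧ ψ)) ∧ φ) = ¬true = false
In K3ʷ: χ ∨ φ = ½ ∨ true = ½
ψ ∧ ψ = true ∧ true = true
(χ ∨ φ) ∧ (ψ ∧ ψ) = ½ ∧ true = ½
((χ ∨ φ) ∧ (ψ ∧ ψ)) ∧ φ = ½ ∧ true = ½
¬(((χ ∨ φ) ∧ (ψ ∧ ψ)) ∧ φ) = ¬½ = ½
They differ because K3 and K3ʷ treat ½ differently under the binary connectives.

false; ½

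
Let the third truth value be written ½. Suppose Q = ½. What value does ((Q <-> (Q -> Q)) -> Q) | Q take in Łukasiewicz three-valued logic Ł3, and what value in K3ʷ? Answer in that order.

1; ½

In Łukasiewicz three-valued logic Ł3: Q -> Q = ½ -> ½ = 1  [min(1, 1−½+½)]
Q <-> (Q -> Q) = ½ <-> 1 = ½
(Q <-> (Q -> Q)) -> Q = ½ -> ½ = 1
((Q <-> (Q -> Q)) -> Q) | Q = 1 | ½ = 1
In K3ʷ: Q -> Q = ½ -> ½ = ½  [any arg is the third value ⇒ result is the third value]
Q <-> (Q -> Q) = ½ <-> ½ = ½
(Q <-> (Q -> Q)) -> Q = ½ -> ½ = ½
((Q <-> (Q -> Q)) -> Q) | Q = ½ | ½ = ½
They differ because Łukasiewicz three-valued logic Ł3 and K3ʷ treat ½ differently under the binary connectives.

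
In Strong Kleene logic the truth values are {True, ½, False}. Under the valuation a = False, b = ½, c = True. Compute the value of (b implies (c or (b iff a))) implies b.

½

b iff a = ½ iff False = ½
c or (b iff a) = True or ½ = True
b implies (c or (b iff a)) = ½ implies True = True  [not ½ or True]
(b implies (c or (b iff a))) implies b = True implies ½ = ½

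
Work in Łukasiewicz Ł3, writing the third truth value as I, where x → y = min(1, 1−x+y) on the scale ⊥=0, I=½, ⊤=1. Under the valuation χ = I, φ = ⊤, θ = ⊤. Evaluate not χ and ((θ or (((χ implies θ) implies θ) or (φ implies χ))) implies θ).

not χ = not I = I
χ implies θ = I implies ⊤ = ⊤  [min(1, 1−½+1)]
(χ implies θ) implies θ = ⊤ implies ⊤ = ⊤
φ implies χ = ⊤ implies I = I
((χ implies θ) implies θ) or (φ implies χ) = ⊤ or I = ⊤
θ or (((χ implies θ) implies θ) or (φ implies χ)) = ⊤ or ⊤ = ⊤
(θ or (((χ implies θ) implies θ) or (φ implies χ))) implies θ = ⊤ implies ⊤ = ⊤
not χ and ((θ or (((χ implies θ) implies θ) or (φ implies χ))) implies θ) = I and ⊤ = I

I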